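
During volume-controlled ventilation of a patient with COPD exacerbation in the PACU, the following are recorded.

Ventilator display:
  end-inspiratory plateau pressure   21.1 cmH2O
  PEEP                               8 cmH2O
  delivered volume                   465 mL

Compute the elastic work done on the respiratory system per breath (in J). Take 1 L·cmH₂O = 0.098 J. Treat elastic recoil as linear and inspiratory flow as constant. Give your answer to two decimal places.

0.30

Elastic work ≈ ½ × (Pplat − PEEP) × Vt = 0.5 × (21.1 − 8) × 0.465 L = 0.5 × 13.1 × 0.465 = 3.046 L·cmH2O.
× 0.098 J/(L·cmH2O) → 0.2985 J.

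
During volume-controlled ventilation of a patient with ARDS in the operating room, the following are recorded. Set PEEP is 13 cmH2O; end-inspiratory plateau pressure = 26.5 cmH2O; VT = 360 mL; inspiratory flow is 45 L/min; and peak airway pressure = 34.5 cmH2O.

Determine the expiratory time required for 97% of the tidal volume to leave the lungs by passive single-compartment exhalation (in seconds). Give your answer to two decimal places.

1.00

Flow: 45 L/min ÷ 60 = 0.75 L/s.
R = (PIP − Pplat)/V̇ = (34.5 − 26.5) / 0.75 = 8.0/0.75 = 10.667 cmH2O·s/L.
C = Vt/(Pplat − PEEP) = 360.0 / (26.5 − 13) = 360.0/13.5 = 26.667 mL/cmH2O.
τ = R × C = 10.667 × 0.02667 L/cmH2O = 0.2845 s.
t = −τ·ln(1 − 0.97) = −0.2845·ln(0.03) = 0.9976 s.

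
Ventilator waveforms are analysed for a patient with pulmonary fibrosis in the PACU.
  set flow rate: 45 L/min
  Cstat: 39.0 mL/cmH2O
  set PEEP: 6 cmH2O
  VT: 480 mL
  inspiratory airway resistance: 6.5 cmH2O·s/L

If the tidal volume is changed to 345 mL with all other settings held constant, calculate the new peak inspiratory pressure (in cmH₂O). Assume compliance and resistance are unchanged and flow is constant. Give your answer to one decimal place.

Flow: 45 L/min ÷ 60 = 0.75 L/s.
PIP = Vt/C + R·V̇ + PEEP (constant-flow equation of motion).
Only the elastic term changes: ΔPIP = ΔVt / C = (345 − 480) / 39.0 = -3.462 cmH2O.
Original PIP = 480/39.0 + 6.5×0.75 + 6 = 23.183 cmH2O; new PIP = 23.183 + (-3.462) = 19.721 cmH2O.

19.7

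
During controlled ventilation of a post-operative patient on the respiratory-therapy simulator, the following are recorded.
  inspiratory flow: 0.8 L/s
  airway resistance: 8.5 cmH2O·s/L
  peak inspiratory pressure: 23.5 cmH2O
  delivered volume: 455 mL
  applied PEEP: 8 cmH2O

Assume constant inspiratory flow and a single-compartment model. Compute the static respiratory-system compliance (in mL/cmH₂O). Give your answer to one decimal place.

Equation of motion (constant flow): PIP = Vt/C + R·V̇ + PEEP.
Vt/C = PIP − R·V̇ − PEEP = 23.5 − 8.5×0.8 − 8 = 23.5 − 6.8 − 8 = 8.7 cmH2O.
C = Vt / 8.7 = 455 / 8.7 = 52.299 mL/cmH2O.

52.3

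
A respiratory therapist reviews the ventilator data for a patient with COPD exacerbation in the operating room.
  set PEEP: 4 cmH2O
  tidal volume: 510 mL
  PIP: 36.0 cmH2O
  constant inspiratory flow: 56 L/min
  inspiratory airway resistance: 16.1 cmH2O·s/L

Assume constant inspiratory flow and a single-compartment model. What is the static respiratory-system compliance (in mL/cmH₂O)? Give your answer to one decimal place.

30.0

Flow: 56 L/min ÷ 60 = 0.9333 L/s.
Equation of motion (constant flow): PIP = Vt/C + R·V̇ + PEEP.
Vt/C = PIP − R·V̇ − PEEP = 36.0 − 16.1×0.9333 − 4 = 36.0 − 15.026 − 4 = 16.974 cmH2O.
C = Vt / 16.974 = 510 / 16.974 = 30.046 mL/cmH2O.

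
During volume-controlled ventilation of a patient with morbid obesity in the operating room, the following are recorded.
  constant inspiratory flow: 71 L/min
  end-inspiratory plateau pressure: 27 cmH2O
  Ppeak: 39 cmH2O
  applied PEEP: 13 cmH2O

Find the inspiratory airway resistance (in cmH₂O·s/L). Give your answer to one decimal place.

Flow: 71 L/min ÷ 60 = 1.1833 L/s.
Raw = (PIP − Pplat) / flow = (39 − 27) / 1.1833 = 12.0 / 1.1833 = 10.141 cmH2O·s/L.

10.1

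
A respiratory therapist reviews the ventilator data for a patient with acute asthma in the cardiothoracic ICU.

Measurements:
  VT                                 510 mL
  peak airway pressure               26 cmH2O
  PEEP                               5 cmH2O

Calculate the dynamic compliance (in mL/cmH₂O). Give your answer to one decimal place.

24.3

Dynamic compliance = Vt / (PIP − PEEP) = 510 / (26 − 5) = 510 / 21.0 = 24.286 mL/cmH2O.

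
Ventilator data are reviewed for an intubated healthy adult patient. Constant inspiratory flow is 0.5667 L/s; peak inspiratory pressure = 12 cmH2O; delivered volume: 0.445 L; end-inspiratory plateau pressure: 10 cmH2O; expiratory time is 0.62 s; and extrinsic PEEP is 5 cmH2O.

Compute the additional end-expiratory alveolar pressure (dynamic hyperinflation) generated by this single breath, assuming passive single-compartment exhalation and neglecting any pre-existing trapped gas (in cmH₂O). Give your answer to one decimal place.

0.7

R = (PIP − Pplat)/V̇ = (12 − 10) / 0.5667 = 2.0/0.5667 = 3.529 cmH2O·s/L.
C = Vt/(Pplat − PEEP) = 445.0 / (10 − 5) = 445.0/5.0 = 89.0 mL/cmH2O.
τ = R × C = 3.529 × 0.089 L/cmH2O = 0.3141 s.
Fraction remaining = e^(−Te/τ) = e^(−0.62/0.3141) = 0.1389; trapped volume = 445.0 × 0.1389 = 61.811 mL.
Additional alveolar pressure from trapping ≈ V_trapped / C = 61.811 / 89.0 = 0.6945 cmH2O.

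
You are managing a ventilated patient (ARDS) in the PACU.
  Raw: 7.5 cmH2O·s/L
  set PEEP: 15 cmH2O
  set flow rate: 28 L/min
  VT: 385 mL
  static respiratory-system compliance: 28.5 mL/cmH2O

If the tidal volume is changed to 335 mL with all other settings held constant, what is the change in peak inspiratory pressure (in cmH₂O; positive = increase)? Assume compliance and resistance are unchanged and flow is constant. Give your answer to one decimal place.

PIP = Vt/C + R·V̇ + PEEP (constant-flow equation of motion).
Only the elastic term changes: ΔPIP = ΔVt / C = (335 − 385) / 28.5 = -1.754 cmH2O.

-1.8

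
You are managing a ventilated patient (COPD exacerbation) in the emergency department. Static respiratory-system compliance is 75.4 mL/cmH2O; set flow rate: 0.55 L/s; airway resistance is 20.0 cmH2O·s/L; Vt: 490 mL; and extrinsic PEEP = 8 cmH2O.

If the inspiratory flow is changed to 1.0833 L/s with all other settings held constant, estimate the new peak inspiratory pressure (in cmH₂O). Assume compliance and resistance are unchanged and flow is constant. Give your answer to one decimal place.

PIP = Vt/C + R·V̇ + PEEP (constant-flow equation of motion).
Only the resistive term changes: ΔPIP = R × ΔV̇ = 20.0 × (1.0833 − 0.55) = 20.0 × 0.5333 = 10.666 cmH2O.
Original PIP = 490/75.4 + 20.0×0.55 + 8 = 25.499 cmH2O; new PIP = 25.499 + (10.666) = 36.165 cmH2O.

36.2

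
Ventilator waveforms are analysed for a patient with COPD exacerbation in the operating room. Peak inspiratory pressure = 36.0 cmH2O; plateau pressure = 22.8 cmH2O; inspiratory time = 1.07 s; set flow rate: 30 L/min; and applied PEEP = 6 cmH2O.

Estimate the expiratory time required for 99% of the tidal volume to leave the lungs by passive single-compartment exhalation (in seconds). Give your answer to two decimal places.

Flow: 30 L/min ÷ 60 = 0.5 L/s.
Vt = flow × Ti = 0.5 L/s × 1.07 s × 1000 mL/L = 535.0 mL.
R = (PIP − Pplat)/V̇ = (36.0 − 22.8) / 0.5 = 13.2/0.5 = 26.4 cmH2O·s/L.
C = Vt/(Pplat − PEEP) = 535.0 / (22.8 − 6) = 535.0/16.8 = 31.845 mL/cmH2O.
τ = R × C = 26.4 × 0.03185 L/cmH2O = 0.8408 s.
t = −τ·ln(1 − 0.99) = −0.8408·ln(0.01) = 3.872 s.

3.87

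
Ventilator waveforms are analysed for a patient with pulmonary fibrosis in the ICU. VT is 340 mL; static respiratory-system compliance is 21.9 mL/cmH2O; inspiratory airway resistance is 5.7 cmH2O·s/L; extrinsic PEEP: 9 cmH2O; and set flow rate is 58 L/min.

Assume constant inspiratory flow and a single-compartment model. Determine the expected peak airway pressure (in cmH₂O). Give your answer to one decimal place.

Flow: 58 L/min ÷ 60 = 0.9667 L/s.
Equation of motion (constant flow): PIP = Vt/C + R·V̇ + PEEP.
PIP = 340/21.9 + 5.7×0.9667 + 9 = 15.525 + 5.51 + 9 = 30.035 cmH2O.

30.0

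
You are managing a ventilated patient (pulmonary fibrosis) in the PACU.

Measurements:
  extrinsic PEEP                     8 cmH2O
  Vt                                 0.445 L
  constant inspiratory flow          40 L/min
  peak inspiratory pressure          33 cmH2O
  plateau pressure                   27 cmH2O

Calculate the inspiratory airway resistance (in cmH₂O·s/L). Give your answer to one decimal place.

9.0

Flow: 40 L/min ÷ 60 = 0.6667 L/s.
Raw = (PIP − Pplat) / flow = (33 − 27) / 0.6667 = 6.0 / 0.6667 = 9.0 cmH2O·s/L.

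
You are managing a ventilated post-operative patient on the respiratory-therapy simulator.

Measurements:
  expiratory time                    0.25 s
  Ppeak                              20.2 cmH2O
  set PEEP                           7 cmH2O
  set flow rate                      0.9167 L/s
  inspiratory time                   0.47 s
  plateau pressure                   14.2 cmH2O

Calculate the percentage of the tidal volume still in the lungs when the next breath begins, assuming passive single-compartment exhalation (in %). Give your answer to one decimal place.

Vt = flow × Ti = 0.9167 L/s × 0.47 s × 1000 mL/L = 430.85 mL.
R = (PIP − Pplat)/V̇ = (20.2 − 14.2) / 0.9167 = 6.0/0.9167 = 6.545 cmH2O·s/L.
C = Vt/(Pplat − PEEP) = 430.85 / (14.2 − 7) = 430.85/7.2 = 59.84 mL/cmH2O.
τ = R × C = 6.545 × 0.05984 L/cmH2O = 0.3917 s.
Fraction remaining at end-expiration = e^(−Te/τ) = e^(−0.25/0.3917) = 0.5282 → 52.82%.

52.8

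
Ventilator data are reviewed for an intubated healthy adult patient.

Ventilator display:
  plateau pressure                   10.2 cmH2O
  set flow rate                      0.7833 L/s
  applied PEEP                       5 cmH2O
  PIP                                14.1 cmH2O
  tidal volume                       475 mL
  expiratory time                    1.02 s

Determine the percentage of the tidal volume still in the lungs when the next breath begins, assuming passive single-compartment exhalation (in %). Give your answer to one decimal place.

R = (PIP − Pplat)/V̇ = (14.1 − 10.2) / 0.7833 = 3.9/0.7833 = 4.979 cmH2O·s/L.
C = Vt/(Pplat − PEEP) = 475.0 / (10.2 − 5) = 475.0/5.2 = 91.346 mL/cmH2O.
τ = R × C = 4.979 × 0.09135 L/cmH2O = 0.4548 s.
Fraction remaining at end-expiration = e^(−Te/τ) = e^(−1.02/0.4548) = 0.1062 → 10.62%.

10.6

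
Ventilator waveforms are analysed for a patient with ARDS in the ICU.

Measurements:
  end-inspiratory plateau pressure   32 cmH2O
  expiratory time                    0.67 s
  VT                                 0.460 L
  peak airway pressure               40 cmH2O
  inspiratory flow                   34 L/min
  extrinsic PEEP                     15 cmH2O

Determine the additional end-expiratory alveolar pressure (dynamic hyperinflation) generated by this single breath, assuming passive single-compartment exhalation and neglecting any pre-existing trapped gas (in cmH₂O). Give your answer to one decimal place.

2.9

Flow: 34 L/min ÷ 60 = 0.5667 L/s.
R = (PIP − Pplat)/V̇ = (40 − 32) / 0.5667 = 8.0/0.5667 = 14.117 cmH2O·s/L.
C = Vt/(Pplat − PEEP) = 460.0 / (32 − 15) = 460.0/17.0 = 27.059 mL/cmH2O.
τ = R × C = 14.117 × 0.02706 L/cmH2O = 0.382 s.
Fraction remaining = e^(−Te/τ) = e^(−0.67/0.382) = 0.1731; trapped volume = 460.0 × 0.1731 = 79.626 mL.
Additional alveolar pressure from trapping ≈ V_trapped / C = 79.626 / 27.059 = 2.943 cmH2O.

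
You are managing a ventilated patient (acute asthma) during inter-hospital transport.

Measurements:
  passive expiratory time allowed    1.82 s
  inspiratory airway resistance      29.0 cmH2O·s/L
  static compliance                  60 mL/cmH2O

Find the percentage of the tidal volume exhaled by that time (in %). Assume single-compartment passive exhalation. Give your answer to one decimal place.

τ = R × C = 29.0 × 60 mL/cmH2O = 29.0 × 0.060 L/cmH2O = 1.74 s.
Passive exhalation: V(t)/V₀ = e^(−t/τ) = e^(−1.82/1.74) = 0.3513.
Fraction exhaled = 1 − 0.3513 = 0.6487 → 64.87%.

64.9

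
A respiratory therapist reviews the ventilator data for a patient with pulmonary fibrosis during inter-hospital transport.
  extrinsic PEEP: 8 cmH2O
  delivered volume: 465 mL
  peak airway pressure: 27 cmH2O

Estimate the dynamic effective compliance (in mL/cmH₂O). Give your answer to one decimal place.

24.5

Dynamic compliance = Vt / (PIP − PEEP) = 465 / (27 − 8) = 465 / 19.0 = 24.474 mL/cmH2O.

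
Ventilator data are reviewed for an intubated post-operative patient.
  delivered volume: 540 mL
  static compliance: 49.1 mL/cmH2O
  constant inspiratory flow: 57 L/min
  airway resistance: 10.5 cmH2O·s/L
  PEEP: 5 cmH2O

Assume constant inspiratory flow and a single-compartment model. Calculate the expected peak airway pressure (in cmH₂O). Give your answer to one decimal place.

Flow: 57 L/min ÷ 60 = 0.95 L/s.
Equation of motion (constant flow): PIP = Vt/C + R·V̇ + PEEP.
PIP = 540/49.1 + 10.5×0.95 + 5 = 10.998 + 9.975 + 5 = 25.973 cmH2O.

26.0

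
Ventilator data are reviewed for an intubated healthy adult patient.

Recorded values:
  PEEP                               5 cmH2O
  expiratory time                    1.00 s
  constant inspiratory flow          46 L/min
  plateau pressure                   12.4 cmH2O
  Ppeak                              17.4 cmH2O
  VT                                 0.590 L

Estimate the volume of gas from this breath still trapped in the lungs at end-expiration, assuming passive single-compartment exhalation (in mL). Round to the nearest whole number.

86

Flow: 46 L/min ÷ 60 = 0.7667 L/s.
R = (PIP − Pplat)/V̇ = (17.4 − 12.4) / 0.7667 = 5.0/0.7667 = 6.521 cmH2O·s/L.
C = Vt/(Pplat − PEEP) = 590.0 / (12.4 − 5) = 590.0/7.4 = 79.73 mL/cmH2O.
τ = R × C = 6.521 × 0.07973 L/cmH2O = 0.5199 s.
Fraction remaining = e^(−Te/τ) = e^(−1.00/0.5199) = 0.1461.
Trapped volume = 590.0 × 0.1461 = 86.199 mL.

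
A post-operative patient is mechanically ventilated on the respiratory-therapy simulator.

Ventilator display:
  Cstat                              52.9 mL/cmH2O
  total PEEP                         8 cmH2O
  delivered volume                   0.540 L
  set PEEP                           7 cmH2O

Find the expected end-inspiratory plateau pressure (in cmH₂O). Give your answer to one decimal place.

18.2

End-expiratory occlusion gives total PEEP = 8 cmH2O (intrinsic PEEP = 8 − 7 = 1). Use total PEEP for the elastic gradient.
Pplat = PEEPtotal + Vt / Cstat = 8 + 540 / 52.9 = 8 + 10.208 = 18.208 cmH2O.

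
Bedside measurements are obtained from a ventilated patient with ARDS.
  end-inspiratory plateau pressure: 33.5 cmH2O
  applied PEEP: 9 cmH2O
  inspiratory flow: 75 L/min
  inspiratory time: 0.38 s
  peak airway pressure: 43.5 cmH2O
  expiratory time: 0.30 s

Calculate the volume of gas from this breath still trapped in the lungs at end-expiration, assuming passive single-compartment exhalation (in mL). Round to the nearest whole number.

Flow: 75 L/min ÷ 60 = 1.25 L/s.
Vt = flow × Ti = 1.25 L/s × 0.38 s × 1000 mL/L = 475.0 mL.
R = (PIP − Pplat)/V̇ = (43.5 − 33.5) / 1.25 = 10.0/1.25 = 8.0 cmH2O·s/L.
C = Vt/(Pplat − PEEP) = 475.0 / (33.5 − 9) = 475.0/24.5 = 19.388 mL/cmH2O.
τ = R × C = 8.0 × 0.01939 L/cmH2O = 0.1551 s.
Fraction remaining = e^(−Te/τ) = e^(−0.30/0.1551) = 0.1445.
Trapped volume = 475.0 × 0.1445 = 68.638 mL.

69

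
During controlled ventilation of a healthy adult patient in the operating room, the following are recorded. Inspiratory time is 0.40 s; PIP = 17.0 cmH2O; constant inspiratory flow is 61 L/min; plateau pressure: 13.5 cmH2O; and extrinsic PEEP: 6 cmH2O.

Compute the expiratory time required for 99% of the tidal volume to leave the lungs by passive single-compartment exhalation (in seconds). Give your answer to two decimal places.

Flow: 61 L/min ÷ 60 = 1.0167 L/s.
Vt = flow × Ti = 1.0167 L/s × 0.40 s × 1000 mL/L = 406.68 mL.
R = (PIP − Pplat)/V̇ = (17.0 − 13.5) / 1.0167 = 3.5/1.0167 = 3.443 cmH2O·s/L.
C = Vt/(Pplat − PEEP) = 406.68 / (13.5 − 6) = 406.68/7.5 = 54.224 mL/cmH2O.
τ = R × C = 3.443 × 0.05422 L/cmH2O = 0.1867 s.
t = −τ·ln(1 − 0.99) = −0.1867·ln(0.01) = 0.8598 s.

0.86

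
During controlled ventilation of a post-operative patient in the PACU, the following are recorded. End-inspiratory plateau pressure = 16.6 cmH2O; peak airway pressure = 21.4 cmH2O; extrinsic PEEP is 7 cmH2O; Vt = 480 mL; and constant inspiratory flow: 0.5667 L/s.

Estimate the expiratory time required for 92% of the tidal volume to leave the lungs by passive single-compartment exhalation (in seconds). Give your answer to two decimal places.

1.07

R = (PIP − Pplat)/V̇ = (21.4 − 16.6) / 0.5667 = 4.8/0.5667 = 8.47 cmH2O·s/L.
C = Vt/(Pplat − PEEP) = 480.0 / (16.6 − 7) = 480.0/9.6 = 50.0 mL/cmH2O.
τ = R × C = 8.47 × 0.05 L/cmH2O = 0.4235 s.
t = −τ·ln(1 − 0.92) = −0.4235·ln(0.08) = 1.07 s.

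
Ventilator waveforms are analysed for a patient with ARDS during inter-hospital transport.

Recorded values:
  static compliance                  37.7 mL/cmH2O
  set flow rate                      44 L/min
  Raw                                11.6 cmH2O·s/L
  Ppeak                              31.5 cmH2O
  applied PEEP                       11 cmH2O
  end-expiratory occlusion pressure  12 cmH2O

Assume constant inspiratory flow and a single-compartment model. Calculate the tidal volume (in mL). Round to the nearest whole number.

Flow: 44 L/min ÷ 60 = 0.7333 L/s.
Total PEEP = 12 cmH2O (set 11 + intrinsic 1); this is the baseline alveolar pressure.
Equation of motion (constant flow): PIP = Vt/C + R·V̇ + PEEP.
Vt/C = PIP − R·V̇ − PEEP = 31.5 − 8.506 − 12 = 10.994 cmH2O.
Vt = C × 10.994 = 37.7 × 10.994 = 414.47 mL.

414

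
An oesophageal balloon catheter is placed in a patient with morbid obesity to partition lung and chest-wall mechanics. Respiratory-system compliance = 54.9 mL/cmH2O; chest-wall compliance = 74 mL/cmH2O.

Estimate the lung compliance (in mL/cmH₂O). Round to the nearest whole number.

1/CL = 1/Crs − 1/Ccw.
1/CL = 1/54.9 − 1/74 = 0.004701.
CL = 212.72 mL/cmH2O.

213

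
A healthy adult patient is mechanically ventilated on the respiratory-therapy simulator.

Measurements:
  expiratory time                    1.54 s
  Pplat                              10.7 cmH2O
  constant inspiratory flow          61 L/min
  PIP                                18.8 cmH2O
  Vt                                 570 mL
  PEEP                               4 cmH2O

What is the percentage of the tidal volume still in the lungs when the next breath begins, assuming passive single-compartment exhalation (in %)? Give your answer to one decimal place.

Flow: 61 L/min ÷ 60 = 1.0167 L/s.
R = (PIP − Pplat)/V̇ = (18.8 − 10.7) / 1.0167 = 8.1/1.0167 = 7.967 cmH2O·s/L.
C = Vt/(Pplat − PEEP) = 570.0 / (10.7 − 4) = 570.0/6.7 = 85.075 mL/cmH2O.
τ = R × C = 7.967 × 0.08508 L/cmH2O = 0.6778 s.
Fraction remaining at end-expiration = e^(−Te/τ) = e^(−1.54/0.6778) = 0.1031 → 10.31%.

10.3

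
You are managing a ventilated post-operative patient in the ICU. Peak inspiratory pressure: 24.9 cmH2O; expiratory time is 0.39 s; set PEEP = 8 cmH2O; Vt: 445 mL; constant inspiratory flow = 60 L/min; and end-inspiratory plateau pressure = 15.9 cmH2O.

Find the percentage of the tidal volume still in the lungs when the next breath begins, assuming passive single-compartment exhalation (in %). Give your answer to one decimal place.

46.3

Flow: 60 L/min ÷ 60 = 1 L/s.
R = (PIP − Pplat)/V̇ = (24.9 − 15.9) / 1 = 9.0/1 = 9.0 cmH2O·s/L.
C = Vt/(Pplat − PEEP) = 445.0 / (15.9 − 8) = 445.0/7.9 = 56.329 mL/cmH2O.
τ = R × C = 9.0 × 0.05633 L/cmH2O = 0.507 s.
Fraction remaining at end-expiration = e^(−Te/τ) = e^(−0.39/0.507) = 0.4634 → 46.34%.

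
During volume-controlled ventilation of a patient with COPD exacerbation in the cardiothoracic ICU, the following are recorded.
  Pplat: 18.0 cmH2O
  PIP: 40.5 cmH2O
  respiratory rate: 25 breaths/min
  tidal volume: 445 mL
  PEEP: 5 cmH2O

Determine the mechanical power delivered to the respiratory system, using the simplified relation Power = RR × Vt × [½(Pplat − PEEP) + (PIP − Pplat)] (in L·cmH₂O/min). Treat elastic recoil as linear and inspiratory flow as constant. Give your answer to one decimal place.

322.6

Per-breath work = Vt × [½(Pplat−PEEP) + (PIP−Pplat)] = 0.445 × [0.5×13.0 + 22.5] = 0.445 × 29.0 = 12.905 L·cmH2O.
Power = 25 × 12.905 = 322.63 L·cmH2O/min.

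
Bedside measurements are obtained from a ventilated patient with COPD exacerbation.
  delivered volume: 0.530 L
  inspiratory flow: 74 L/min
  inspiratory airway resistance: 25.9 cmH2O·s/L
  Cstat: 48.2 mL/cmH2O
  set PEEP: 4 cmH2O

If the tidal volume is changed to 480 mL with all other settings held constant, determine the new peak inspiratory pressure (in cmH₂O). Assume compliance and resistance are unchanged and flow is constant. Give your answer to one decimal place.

Flow: 74 L/min ÷ 60 = 1.2333 L/s.
PIP = Vt/C + R·V̇ + PEEP (constant-flow equation of motion).
Only the elastic term changes: ΔPIP = ΔVt / C = (480 − 530) / 48.2 = -1.037 cmH2O.
Original PIP = 530/48.2 + 25.9×1.2333 + 4 = 46.938 cmH2O; new PIP = 46.938 + (-1.037) = 45.901 cmH2O.

45.9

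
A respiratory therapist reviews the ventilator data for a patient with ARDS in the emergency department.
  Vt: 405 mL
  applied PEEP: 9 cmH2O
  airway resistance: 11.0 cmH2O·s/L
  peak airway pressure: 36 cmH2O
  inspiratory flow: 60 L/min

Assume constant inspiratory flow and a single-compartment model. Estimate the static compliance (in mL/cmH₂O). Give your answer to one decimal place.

Flow: 60 L/min ÷ 60 = 1 L/s.
Equation of motion (constant flow): PIP = Vt/C + R·V̇ + PEEP.
Vt/C = PIP − R·V̇ − PEEP = 36 − 11.0×1 − 9 = 36 − 11.0 − 9 = 16.0 cmH2O.
C = Vt / 16.0 = 405 / 16.0 = 25.313 mL/cmH2O.

25.3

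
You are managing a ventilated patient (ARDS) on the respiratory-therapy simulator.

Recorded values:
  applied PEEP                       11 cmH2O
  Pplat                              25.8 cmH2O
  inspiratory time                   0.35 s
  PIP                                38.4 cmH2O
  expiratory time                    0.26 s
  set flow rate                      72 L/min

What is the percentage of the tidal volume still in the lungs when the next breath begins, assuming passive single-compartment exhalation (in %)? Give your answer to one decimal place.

41.8

Flow: 72 L/min ÷ 60 = 1.2 L/s.
Vt = flow × Ti = 1.2 L/s × 0.35 s × 1000 mL/L = 420.0 mL.
R = (PIP − Pplat)/V̇ = (38.4 − 25.8) / 1.2 = 12.6/1.2 = 10.5 cmH2O·s/L.
C = Vt/(Pplat − PEEP) = 420.0 / (25.8 − 11) = 420.0/14.8 = 28.378 mL/cmH2O.
τ = R × C = 10.5 × 0.02838 L/cmH2O = 0.298 s.
Fraction remaining at end-expiration = e^(−Te/τ) = e^(−0.26/0.298) = 0.4179 → 41.79%.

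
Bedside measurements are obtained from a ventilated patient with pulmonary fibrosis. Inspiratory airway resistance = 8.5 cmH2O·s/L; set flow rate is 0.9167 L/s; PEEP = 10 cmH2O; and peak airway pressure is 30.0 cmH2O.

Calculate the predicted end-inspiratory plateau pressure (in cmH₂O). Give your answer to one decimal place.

Pplat = PIP − Raw × flow = 30.0 − 8.5 × 0.9167 = 30.0 − 7.792 = 22.208 cmH2O.

22.2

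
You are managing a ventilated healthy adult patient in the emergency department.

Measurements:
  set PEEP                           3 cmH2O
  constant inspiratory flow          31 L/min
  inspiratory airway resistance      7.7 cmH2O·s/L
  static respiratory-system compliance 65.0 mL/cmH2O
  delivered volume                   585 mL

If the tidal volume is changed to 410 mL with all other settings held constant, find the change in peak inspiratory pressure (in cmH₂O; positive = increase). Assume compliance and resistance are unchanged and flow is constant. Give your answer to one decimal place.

-2.7

PIP = Vt/C + R·V̇ + PEEP (constant-flow equation of motion).
Only the elastic term changes: ΔPIP = ΔVt / C = (410 − 585) / 65.0 = -2.692 cmH2O.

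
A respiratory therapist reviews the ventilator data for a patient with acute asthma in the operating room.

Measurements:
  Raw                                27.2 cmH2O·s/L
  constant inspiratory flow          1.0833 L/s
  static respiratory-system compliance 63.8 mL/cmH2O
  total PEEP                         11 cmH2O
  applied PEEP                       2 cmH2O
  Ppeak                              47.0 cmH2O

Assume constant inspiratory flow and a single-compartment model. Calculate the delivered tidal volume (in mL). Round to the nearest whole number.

Total PEEP = 11 cmH2O (set 2 + intrinsic 9); this is the baseline alveolar pressure.
Equation of motion (constant flow): PIP = Vt/C + R·V̇ + PEEP.
Vt/C = PIP − R·V̇ − PEEP = 47.0 − 29.466 − 11 = 6.534 cmH2O.
Vt = C × 6.534 = 63.8 × 6.534 = 416.87 mL.

417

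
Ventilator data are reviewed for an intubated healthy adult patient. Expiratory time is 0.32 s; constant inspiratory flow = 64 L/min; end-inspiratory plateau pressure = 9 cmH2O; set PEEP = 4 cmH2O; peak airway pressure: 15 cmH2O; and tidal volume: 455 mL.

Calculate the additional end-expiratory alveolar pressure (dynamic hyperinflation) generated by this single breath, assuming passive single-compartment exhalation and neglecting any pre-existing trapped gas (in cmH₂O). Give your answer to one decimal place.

2.7

Flow: 64 L/min ÷ 60 = 1.0667 L/s.
R = (PIP − Pplat)/V̇ = (15 − 9) / 1.0667 = 6.0/1.0667 = 5.625 cmH2O·s/L.
C = Vt/(Pplat − PEEP) = 455.0 / (9 − 4) = 455.0/5.0 = 91.0 mL/cmH2O.
τ = R × C = 5.625 × 0.091 L/cmH2O = 0.5119 s.
Fraction remaining = e^(−Te/τ) = e^(−0.32/0.5119) = 0.5352; trapped volume = 455.0 × 0.5352 = 243.52 mL.
Additional alveolar pressure from trapping ≈ V_trapped / C = 243.52 / 91.0 = 2.676 cmH2O.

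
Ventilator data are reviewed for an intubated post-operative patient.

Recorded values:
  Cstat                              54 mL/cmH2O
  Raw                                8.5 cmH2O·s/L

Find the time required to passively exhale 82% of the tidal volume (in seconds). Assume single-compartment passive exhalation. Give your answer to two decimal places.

τ = R × C = 8.5 × 54 mL/cmH2O = 8.5 × 0.054 L/cmH2O = 0.459 s.
Exhaled fraction f = 1 − e^(−t/τ) → t = −τ·ln(1 − f) = −0.459·ln(0.18) = 0.7871 s.

0.79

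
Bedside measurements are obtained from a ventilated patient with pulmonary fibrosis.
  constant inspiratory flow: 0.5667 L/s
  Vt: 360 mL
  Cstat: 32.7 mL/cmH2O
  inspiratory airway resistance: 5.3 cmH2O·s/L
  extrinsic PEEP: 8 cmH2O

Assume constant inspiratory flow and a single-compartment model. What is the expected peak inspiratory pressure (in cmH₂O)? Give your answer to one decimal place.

22.0

Equation of motion (constant flow): PIP = Vt/C + R·V̇ + PEEP.
PIP = 360/32.7 + 5.3×0.5667 + 8 = 11.009 + 3.004 + 8 = 22.013 cmH2O.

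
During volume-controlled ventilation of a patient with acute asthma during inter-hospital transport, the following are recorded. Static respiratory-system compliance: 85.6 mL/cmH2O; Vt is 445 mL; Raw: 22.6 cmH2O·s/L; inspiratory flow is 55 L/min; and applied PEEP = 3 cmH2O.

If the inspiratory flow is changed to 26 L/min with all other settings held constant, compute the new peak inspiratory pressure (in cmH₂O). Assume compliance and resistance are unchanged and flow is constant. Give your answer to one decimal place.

18.0

Flow: 55 L/min ÷ 60 = 0.9167 L/s.
New flow: 26 L/min ÷ 60 = 0.4333 L/s.
PIP = Vt/C + R·V̇ + PEEP (constant-flow equation of motion).
Only the resistive term changes: ΔPIP = R × ΔV̇ = 22.6 × (0.4333 − 0.9167) = 22.6 × -0.4834 = -10.925 cmH2O.
Original PIP = 445/85.6 + 22.6×0.9167 + 3 = 28.916 cmH2O; new PIP = 28.916 + (-10.925) = 17.991 cmH2O.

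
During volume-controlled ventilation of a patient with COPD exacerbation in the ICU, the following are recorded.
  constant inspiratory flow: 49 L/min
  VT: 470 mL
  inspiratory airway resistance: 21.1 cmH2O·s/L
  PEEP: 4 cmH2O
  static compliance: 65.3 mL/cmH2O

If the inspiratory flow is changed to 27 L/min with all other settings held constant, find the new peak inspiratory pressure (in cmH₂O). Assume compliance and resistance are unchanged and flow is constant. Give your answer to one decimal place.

Flow: 49 L/min ÷ 60 = 0.8167 L/s.
New flow: 27 L/min ÷ 60 = 0.45 L/s.
PIP = Vt/C + R·V̇ + PEEP (constant-flow equation of motion).
Only the resistive term changes: ΔPIP = R × ΔV̇ = 21.1 × (0.45 − 0.8167) = 21.1 × -0.3667 = -7.737 cmH2O.
Original PIP = 470/65.3 + 21.1×0.8167 + 4 = 28.43 cmH2O; new PIP = 28.43 + (-7.737) = 20.693 cmH2O.

20.7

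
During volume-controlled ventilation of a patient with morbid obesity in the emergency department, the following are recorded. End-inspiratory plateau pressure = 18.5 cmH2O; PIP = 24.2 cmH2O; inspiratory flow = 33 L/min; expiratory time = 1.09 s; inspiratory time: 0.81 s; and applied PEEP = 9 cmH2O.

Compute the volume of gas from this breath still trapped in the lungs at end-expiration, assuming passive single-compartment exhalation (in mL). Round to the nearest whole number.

47

Flow: 33 L/min ÷ 60 = 0.55 L/s.
Vt = flow × Ti = 0.55 L/s × 0.81 s × 1000 mL/L = 445.5 mL.
R = (PIP − Pplat)/V̇ = (24.2 − 18.5) / 0.55 = 5.7/0.55 = 10.364 cmH2O·s/L.
C = Vt/(Pplat − PEEP) = 445.5 / (18.5 − 9) = 445.5/9.5 = 46.895 mL/cmH2O.
τ = R × C = 10.364 × 0.0469 L/cmH2O = 0.4861 s.
Fraction remaining = e^(−Te/τ) = e^(−1.09/0.4861) = 0.1062.
Trapped volume = 445.5 × 0.1062 = 47.312 mL.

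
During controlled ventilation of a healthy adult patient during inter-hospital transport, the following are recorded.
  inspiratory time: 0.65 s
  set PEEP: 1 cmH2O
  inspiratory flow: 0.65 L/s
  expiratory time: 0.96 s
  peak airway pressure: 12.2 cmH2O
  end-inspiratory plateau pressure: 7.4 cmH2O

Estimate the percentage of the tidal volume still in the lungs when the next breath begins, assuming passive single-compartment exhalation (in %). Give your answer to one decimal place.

14.0

Vt = flow × Ti = 0.65 L/s × 0.65 s × 1000 mL/L = 422.5 mL.
R = (PIP − Pplat)/V̇ = (12.2 − 7.4) / 0.65 = 4.8/0.65 = 7.385 cmH2O·s/L.
C = Vt/(Pplat − PEEP) = 422.5 / (7.4 − 1) = 422.5/6.4 = 66.016 mL/cmH2O.
τ = R × C = 7.385 × 0.06602 L/cmH2O = 0.4876 s.
Fraction remaining at end-expiration = e^(−Te/τ) = e^(−0.96/0.4876) = 0.1396 → 13.96%.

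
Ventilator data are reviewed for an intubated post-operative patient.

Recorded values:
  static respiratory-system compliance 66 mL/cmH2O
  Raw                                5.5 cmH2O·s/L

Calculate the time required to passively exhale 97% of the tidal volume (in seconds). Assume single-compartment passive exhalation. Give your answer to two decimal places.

τ = R × C = 5.5 × 66 mL/cmH2O = 5.5 × 0.066 L/cmH2O = 0.363 s.
Exhaled fraction f = 1 − e^(−t/τ) → t = −τ·ln(1 − f) = −0.363·ln(0.03) = 1.273 s.

1.27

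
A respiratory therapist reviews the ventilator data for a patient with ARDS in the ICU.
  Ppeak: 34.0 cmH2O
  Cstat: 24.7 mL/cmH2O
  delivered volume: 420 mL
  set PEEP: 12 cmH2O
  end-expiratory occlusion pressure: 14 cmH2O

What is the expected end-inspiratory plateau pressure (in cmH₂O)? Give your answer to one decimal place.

31.0

End-expiratory occlusion gives total PEEP = 14 cmH2O (intrinsic PEEP = 14 − 12 = 2). Use total PEEP for the elastic gradient.
Pplat = PEEPtotal + Vt / Cstat = 14 + 420 / 24.7 = 14 + 17.004 = 31.004 cmH2O.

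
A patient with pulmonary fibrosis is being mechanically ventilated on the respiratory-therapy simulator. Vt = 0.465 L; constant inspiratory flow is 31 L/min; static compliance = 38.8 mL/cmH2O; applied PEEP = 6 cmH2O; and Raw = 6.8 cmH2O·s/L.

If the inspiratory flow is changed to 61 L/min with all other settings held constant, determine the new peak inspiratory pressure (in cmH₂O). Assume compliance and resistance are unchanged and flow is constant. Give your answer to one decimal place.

24.9

Flow: 31 L/min ÷ 60 = 0.5167 L/s.
New flow: 61 L/min ÷ 60 = 1.0167 L/s.
PIP = Vt/C + R·V̇ + PEEP (constant-flow equation of motion).
Only the resistive term changes: ΔPIP = R × ΔV̇ = 6.8 × (1.0167 − 0.5167) = 6.8 × 0.5 = 3.4 cmH2O.
Original PIP = 465/38.8 + 6.8×0.5167 + 6 = 21.498 cmH2O; new PIP = 21.498 + (3.4) = 24.898 cmH2O.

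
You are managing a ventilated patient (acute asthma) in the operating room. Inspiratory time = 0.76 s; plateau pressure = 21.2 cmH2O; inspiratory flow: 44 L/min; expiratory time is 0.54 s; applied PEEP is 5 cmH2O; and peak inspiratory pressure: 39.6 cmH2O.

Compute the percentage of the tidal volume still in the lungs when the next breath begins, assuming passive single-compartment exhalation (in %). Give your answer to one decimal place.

Flow: 44 L/min ÷ 60 = 0.7333 L/s.
Vt = flow × Ti = 0.7333 L/s × 0.76 s × 1000 mL/L = 557.31 mL.
R = (PIP − Pplat)/V̇ = (39.6 − 21.2) / 0.7333 = 18.4/0.7333 = 25.092 cmH2O·s/L.
C = Vt/(Pplat − PEEP) = 557.31 / (21.2 − 5) = 557.31/16.2 = 34.402 mL/cmH2O.
τ = R × C = 25.092 × 0.0344 L/cmH2O = 0.8632 s.
Fraction remaining at end-expiration = e^(−Te/τ) = e^(−0.54/0.8632) = 0.535 → 53.5%.

53.5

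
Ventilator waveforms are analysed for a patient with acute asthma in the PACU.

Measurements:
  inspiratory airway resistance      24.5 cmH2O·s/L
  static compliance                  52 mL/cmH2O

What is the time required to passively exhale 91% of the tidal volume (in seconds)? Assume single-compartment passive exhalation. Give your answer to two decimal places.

3.07

τ = R × C = 24.5 × 52 mL/cmH2O = 24.5 × 0.052 L/cmH2O = 1.274 s.
Exhaled fraction f = 1 − e^(−t/τ) → t = −τ·ln(1 − f) = −1.274·ln(0.09) = 3.068 s.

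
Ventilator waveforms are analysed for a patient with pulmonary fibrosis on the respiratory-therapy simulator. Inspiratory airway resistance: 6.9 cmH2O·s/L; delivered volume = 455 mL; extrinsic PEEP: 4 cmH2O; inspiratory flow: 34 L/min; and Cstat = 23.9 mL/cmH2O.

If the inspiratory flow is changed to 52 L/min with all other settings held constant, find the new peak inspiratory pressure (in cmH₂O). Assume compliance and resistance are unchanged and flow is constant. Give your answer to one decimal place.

29.0

Flow: 34 L/min ÷ 60 = 0.5667 L/s.
New flow: 52 L/min ÷ 60 = 0.8667 L/s.
PIP = Vt/C + R·V̇ + PEEP (constant-flow equation of motion).
Only the resistive term changes: ΔPIP = R × ΔV̇ = 6.9 × (0.8667 − 0.5667) = 6.9 × 0.3 = 2.07 cmH2O.
Original PIP = 455/23.9 + 6.9×0.5667 + 4 = 26.948 cmH2O; new PIP = 26.948 + (2.07) = 29.018 cmH2O.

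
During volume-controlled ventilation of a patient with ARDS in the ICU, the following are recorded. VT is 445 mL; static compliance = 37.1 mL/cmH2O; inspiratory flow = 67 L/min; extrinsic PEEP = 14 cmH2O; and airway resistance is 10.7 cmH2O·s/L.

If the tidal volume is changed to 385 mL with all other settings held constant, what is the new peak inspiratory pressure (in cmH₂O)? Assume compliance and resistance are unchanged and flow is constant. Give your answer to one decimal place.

Flow: 67 L/min ÷ 60 = 1.1167 L/s.
PIP = Vt/C + R·V̇ + PEEP (constant-flow equation of motion).
Only the elastic term changes: ΔPIP = ΔVt / C = (385 − 445) / 37.1 = -1.617 cmH2O.
Original PIP = 445/37.1 + 10.7×1.1167 + 14 = 37.943 cmH2O; new PIP = 37.943 + (-1.617) = 36.326 cmH2O.

36.3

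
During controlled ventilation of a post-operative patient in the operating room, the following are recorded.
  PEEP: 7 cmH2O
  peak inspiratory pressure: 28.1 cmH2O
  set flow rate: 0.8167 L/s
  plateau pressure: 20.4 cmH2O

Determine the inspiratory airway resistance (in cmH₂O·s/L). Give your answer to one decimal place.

9.4

Raw = (PIP − Pplat) / flow = (28.1 − 20.4) / 0.8167 = 7.7 / 0.8167 = 9.428 cmH2O·s/L.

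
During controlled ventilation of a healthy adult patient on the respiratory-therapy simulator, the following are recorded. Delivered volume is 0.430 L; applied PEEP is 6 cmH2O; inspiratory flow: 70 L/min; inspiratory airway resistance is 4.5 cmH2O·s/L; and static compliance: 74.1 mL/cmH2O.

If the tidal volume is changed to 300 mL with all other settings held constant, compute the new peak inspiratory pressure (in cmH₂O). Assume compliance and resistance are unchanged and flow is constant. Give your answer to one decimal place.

15.3

Flow: 70 L/min ÷ 60 = 1.1667 L/s.
PIP = Vt/C + R·V̇ + PEEP (constant-flow equation of motion).
Only the elastic term changes: ΔPIP = ΔVt / C = (300 − 430) / 74.1 = -1.754 cmH2O.
Original PIP = 430/74.1 + 4.5×1.1667 + 6 = 17.053 cmH2O; new PIP = 17.053 + (-1.754) = 15.299 cmH2O.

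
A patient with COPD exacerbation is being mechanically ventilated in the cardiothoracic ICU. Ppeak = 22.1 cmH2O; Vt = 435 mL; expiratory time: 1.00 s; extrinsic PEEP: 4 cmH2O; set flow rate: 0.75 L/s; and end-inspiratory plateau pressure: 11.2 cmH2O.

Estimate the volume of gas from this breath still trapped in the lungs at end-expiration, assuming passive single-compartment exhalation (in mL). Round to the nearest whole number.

R = (PIP − Pplat)/V̇ = (22.1 − 11.2) / 0.75 = 10.9/0.75 = 14.533 cmH2O·s/L.
C = Vt/(Pplat − PEEP) = 435.0 / (11.2 − 4) = 435.0/7.2 = 60.417 mL/cmH2O.
τ = R × C = 14.533 × 0.06042 L/cmH2O = 0.8781 s.
Fraction remaining = e^(−Te/τ) = e^(−1.00/0.8781) = 0.3202.
Trapped volume = 435.0 × 0.3202 = 139.29 mL.

139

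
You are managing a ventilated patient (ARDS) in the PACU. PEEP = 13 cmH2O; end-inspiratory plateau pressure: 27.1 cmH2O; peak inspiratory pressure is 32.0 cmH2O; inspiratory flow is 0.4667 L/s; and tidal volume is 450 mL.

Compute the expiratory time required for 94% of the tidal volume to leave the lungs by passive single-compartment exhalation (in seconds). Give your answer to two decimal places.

0.94

R = (PIP − Pplat)/V̇ = (32.0 − 27.1) / 0.4667 = 4.9/0.4667 = 10.499 cmH2O·s/L.
C = Vt/(Pplat − PEEP) = 450.0 / (27.1 − 13) = 450.0/14.1 = 31.915 mL/cmH2O.
τ = R × C = 10.499 × 0.03192 L/cmH2O = 0.3351 s.
t = −τ·ln(1 − 0.94) = −0.3351·ln(0.06) = 0.9428 s.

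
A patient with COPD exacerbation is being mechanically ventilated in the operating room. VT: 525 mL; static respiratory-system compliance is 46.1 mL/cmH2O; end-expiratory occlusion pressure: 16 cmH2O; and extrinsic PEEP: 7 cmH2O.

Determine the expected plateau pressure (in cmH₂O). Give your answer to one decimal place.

27.4

End-expiratory occlusion gives total PEEP = 16 cmH2O (intrinsic PEEP = 16 − 7 = 9). Use total PEEP for the elastic gradient.
Pplat = PEEPtotal + Vt / Cstat = 16 + 525 / 46.1 = 16 + 11.388 = 27.388 cmH2O.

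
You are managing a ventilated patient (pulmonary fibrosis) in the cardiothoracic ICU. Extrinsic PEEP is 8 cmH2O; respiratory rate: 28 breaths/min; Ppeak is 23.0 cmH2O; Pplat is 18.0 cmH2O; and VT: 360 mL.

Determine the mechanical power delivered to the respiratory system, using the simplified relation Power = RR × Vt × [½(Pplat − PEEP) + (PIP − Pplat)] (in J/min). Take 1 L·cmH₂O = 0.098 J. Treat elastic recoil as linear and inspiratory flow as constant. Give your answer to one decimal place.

Per-breath work = Vt × [½(Pplat−PEEP) + (PIP−Pplat)] = 0.360 × [0.5×10.0 + 5.0] = 0.360 × 10.0 = 3.6 L·cmH2O.
Power = 28 × 3.6 = 100.8 L·cmH2O/min.
× 0.098 J/(L·cmH2O) → 9.878 J/min.

9.9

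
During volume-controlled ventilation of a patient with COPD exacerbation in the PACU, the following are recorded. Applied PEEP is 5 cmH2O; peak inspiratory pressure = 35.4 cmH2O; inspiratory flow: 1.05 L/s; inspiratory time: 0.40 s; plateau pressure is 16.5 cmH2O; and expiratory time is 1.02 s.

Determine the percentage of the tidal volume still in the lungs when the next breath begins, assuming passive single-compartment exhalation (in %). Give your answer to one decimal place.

Vt = flow × Ti = 1.05 L/s × 0.40 s × 1000 mL/L = 420.0 mL.
R = (PIP − Pplat)/V̇ = (35.4 − 16.5) / 1.05 = 18.9/1.05 = 18.0 cmH2O·s/L.
C = Vt/(Pplat − PEEP) = 420.0 / (16.5 − 5) = 420.0/11.5 = 36.522 mL/cmH2O.
τ = R × C = 18.0 × 0.03652 L/cmH2O = 0.6574 s.
Fraction remaining at end-expiration = e^(−Te/τ) = e^(−1.02/0.6574) = 0.2119 → 21.19%.

21.2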